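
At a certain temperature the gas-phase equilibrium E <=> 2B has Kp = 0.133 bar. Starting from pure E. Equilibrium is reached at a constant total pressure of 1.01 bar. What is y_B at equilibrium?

Basis: 1 mol E initially; let X = conversion of E. Extent ξ = X.
Mole table: n_E = 1 − X; n_B = 2X.
n_T = Σnᵢ = 1 + X.
y_i = n_i/n_T, p_i = y_i·P. Kp = p_B^2 / (p_E).
Setting this equal to 0.133 bar and taking the physical root (0 < X < 1) gives X = 0.179.
Then n_B = 0.357, n_T = 1.18, so y_B = 0.303.

y_B = 0.303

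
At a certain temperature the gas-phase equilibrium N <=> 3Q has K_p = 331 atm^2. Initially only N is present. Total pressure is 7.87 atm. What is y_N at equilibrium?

y_N = 0.125

Take 1 mol N as basis and let X be its fractional conversion, so ξ = X.
Species balance: n_N = 1 − X; n_Q = 3X.
n_T = Σnᵢ = 1 + 2X.
With p_i = (n_i/n_T)P, K_p = p_Q^3 / (p_N).
Substituting and setting equal to 331 atm^2 gives a polynomial in X; the root in (0,1) is X = 0.700.
Then n_N = 0.3, n_T = 2.4, so y_N = 0.125.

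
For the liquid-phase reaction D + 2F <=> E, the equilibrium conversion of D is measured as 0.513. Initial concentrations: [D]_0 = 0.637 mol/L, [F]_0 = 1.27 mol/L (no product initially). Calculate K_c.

Let X = conversion of D.
Concentrations: [D] = 0.637 − 0.637X; [F] = 1.27 − 1.27X; [E] = 0.637X.
At X = 0.513: [D] = 0.31, [F] = 0.616, [E] = 0.327.
K_c = [E] / ([D] [F]^2) = 2.77 (mol/L)^-2.

K_c = 2.77 (mol/L)^-2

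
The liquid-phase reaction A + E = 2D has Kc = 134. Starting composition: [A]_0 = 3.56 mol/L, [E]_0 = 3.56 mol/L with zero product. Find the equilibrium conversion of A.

Let X = conversion of A; extent ξ = 3.56·X mol/L.
Concentrations: [A] = 3.56 − 3.56X; [E] = 3.56 − 3.56X; [D] = 7.12X.
Kc = [D]^2 / ([A] [E]).
Solving Kc = 134 for X ∈ (0,1): X = 0.853.

X = 0.853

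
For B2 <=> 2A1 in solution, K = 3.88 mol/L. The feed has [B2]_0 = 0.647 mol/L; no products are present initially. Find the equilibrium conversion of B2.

X = 0.686

Let X = conversion of B2; extent ξ = 0.647·X mol/L.
Concentrations: [B2] = 0.647 − 0.647X; [A1] = 1.29X.
K = [A1]^2 / ([B2]).
Setting equal to 3.88 and solving for X on (0,1) gives X = 0.686.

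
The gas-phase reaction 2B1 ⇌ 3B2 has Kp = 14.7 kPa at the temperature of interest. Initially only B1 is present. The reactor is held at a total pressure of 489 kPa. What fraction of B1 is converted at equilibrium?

Take 1 mol B1 as basis and let X be its fractional conversion, so ξ = 0.5X.
Species balance: n_B1 = 1 − X; n_B2 = 1.5X.
Total moles n_T = 1 + 0.5X.
Mole fractions y_i = n_i/n_T; Kp = p_B2^3 / (p_B1^2) with p_i = y_i·P.
Setting this equal to 14.7 kPa and taking the physical root (0 < X < 1) gives X = 0.186.

X = 0.186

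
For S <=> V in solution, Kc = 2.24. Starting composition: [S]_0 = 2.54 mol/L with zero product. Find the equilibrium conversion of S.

X = 0.691

Let X = conversion of S; extent ξ = 2.54·X mol/L.
Concentrations: [S] = 2.54 − 2.54X; [V] = 2.54X.
Kc = [V] / ([S]).
Setting equal to 2.24 and solving for X on (0,1) gives X = 0.691.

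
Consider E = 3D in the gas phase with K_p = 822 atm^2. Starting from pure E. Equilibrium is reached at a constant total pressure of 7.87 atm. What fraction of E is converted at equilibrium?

Take 1 mol E as basis and let X be its fractional conversion, so ξ = X.
At extent ξ: n_E = 1 − X; n_D = 3X.
n_T = Σnᵢ = 1 + 2X.
Mole fractions y_i = n_i/n_T; K_p = p_D^3 / (p_E) with p_i = y_i·P.
This yields a degree-3 equation in X; solving on (0,1), X = 0.834.

X = 0.834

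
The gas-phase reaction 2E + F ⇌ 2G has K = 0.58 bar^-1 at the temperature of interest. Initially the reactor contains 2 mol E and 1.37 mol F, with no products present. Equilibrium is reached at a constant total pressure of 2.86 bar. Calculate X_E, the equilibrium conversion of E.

Take 2 mol E as basis and let X be its fractional conversion, so ξ = X.
Mole table: n_E = 2 − 2X; n_F = 1.37 − X; n_G = 2X.
n_T = Σnᵢ = 3.37 − X.
y_i = n_i/n_T, p_i = y_i·P. K = p_G^2 / (p_E^2 p_F).
Equating to 0.58 bar^-1 and solving on 0 < X < 1: X = 0.422.

X = 0.422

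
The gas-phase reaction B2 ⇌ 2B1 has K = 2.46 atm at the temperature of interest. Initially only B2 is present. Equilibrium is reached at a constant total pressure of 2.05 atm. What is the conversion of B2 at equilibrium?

Let X = conversion of B2 (basis 1 mol B2); extent of reaction ξ = X.
At extent ξ: n_B2 = 1 − X; n_B1 = 2X.
Total moles n_T = 1 + X.
y_i = n_i/n_T, p_i = y_i·P. K = p_B1^2 / (p_B2).
Equating to 2.46 atm and solving on 0 < X < 1: X = 0.480.

X = 0.480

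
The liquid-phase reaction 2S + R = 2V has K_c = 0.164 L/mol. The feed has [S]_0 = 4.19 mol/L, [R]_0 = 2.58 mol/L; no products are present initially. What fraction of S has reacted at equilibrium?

X = 0.354

Let X = conversion of S; extent ξ = 4.19X/2 mol/L.
Concentrations: [S] = 4.19 − 4.19X; [R] = 2.58 − 2.1X; [V] = 4.19X.
K_c = [V]^2 / ([S]^2 [R]).
Equating to 0.164 L/mol: the physical root is X = 0.354.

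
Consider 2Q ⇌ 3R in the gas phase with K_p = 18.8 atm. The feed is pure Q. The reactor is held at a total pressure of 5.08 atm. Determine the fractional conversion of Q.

Let X = conversion of Q (basis 1 mol Q); extent of reaction ξ = 0.5X.
Mole table: n_Q = 1 − X; n_R = 1.5X.
n_T = Σnᵢ = 1 + 0.5X.
With p_i = (n_i/n_T)P, K_p = p_R^3 / (p_Q^2).
Equating to 18.8 atm and solving on 0 < X < 1: X = 0.606.

X = 0.606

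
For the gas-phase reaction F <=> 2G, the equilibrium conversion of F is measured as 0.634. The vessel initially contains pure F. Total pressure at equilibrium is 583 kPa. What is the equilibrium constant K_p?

Take 1 mol F as basis and let X be its fractional conversion, so ξ = X.
Mole table: n_F = 1 − X; n_G = 2X.
n_T = Σnᵢ = 1 + X.
At X = 0.634: n_F = 0.366, n_G = 1.27, n_T = 1.63.
p_i = (n_i/n_T)·P. K_p = p_G^2 / (p_F) = 1.57e+03 kPa.

K_p = 1.57e+03 kPa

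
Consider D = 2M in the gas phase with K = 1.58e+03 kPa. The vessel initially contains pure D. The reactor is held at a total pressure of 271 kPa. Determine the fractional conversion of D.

X = 0.770

Take 1 mol D as basis and let X be its fractional conversion, so ξ = X.
Species balance: n_D = 1 − X; n_M = 2X.
Summing: n_T = 1 + X.
With p_i = (n_i/n_T)P, K = p_M^2 / (p_D).
Equating to 1.58e+03 kPa and solving on 0 < X < 1: X = 0.770.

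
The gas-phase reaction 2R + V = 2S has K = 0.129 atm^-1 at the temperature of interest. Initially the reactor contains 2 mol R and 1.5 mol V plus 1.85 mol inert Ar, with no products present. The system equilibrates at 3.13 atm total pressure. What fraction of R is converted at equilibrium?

Take 2 mol R as basis and let X be its fractional conversion, so ξ = X.
Moles: n_R = 2 − 2X; n_V = 1.5 − X; n_S = 2X; n_I = 1.85 (inert).
n_T = Σnᵢ = 5.35 − X.
Mole fractions y_i = n_i/n_T; K = p_S^2 / (p_R^2 p_V) with p_i = y_i·P.
This yields a degree-3 equation in X; solving on (0,1), X = 0.240.

X = 0.240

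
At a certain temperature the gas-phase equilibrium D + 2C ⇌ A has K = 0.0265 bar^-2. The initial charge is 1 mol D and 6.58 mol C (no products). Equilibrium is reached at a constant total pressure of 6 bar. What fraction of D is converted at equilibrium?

X = 0.409

Take 1 mol D as basis and let X be its fractional conversion, so ξ = X.
At extent ξ: n_D = 1 − X; n_C = 6.58 − 2X; n_A = X.
n_T = Σnᵢ = 7.58 − 2X.
y_i = n_i/n_T, p_i = y_i·P. K = p_A / (p_D p_C^2).
Setting this equal to 0.0265 bar^-2 and taking the physical root (0 < X < 1) gives X = 0.409.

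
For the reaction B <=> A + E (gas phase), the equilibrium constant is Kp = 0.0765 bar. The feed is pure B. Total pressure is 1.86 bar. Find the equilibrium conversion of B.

Let X = conversion of B (basis 1 mol B); extent of reaction ξ = X.
Moles: n_B = 1 − X; n_A = X; n_E = X.
n_T = Σnᵢ = 1 + X.
y_i = n_i/n_T, p_i = y_i·P. Kp = p_A p_E / (p_B).
This yields a degree-2 equation in X; solving on (0,1), X = 0.199.

X = 0.199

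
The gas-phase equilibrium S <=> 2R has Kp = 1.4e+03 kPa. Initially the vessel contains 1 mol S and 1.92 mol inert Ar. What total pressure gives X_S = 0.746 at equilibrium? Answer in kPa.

P = 586 kPa

Basis: 1 mol S initially; let X = conversion of S. Extent ξ = X.
Moles: n_S = 1 − X; n_R = 2X; n_I = 1.92 (inert).
Summing: n_T = 2.92 + X.
Kp = p_R^2 / (p_S) with p_i = (n_i/n_T)·P.
At X = 0.746: the mole-fraction product g(X) = Π y_i^ν_i = 2.391. Since Kp = g(X)·P^{1}, P = (Kp/g)^(1/1) = (1.4e+03/2.391)^(1/1) = 586 kPa.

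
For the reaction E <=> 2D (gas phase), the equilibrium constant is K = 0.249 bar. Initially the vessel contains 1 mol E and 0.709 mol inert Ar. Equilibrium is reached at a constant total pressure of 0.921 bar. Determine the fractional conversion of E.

Take 1 mol E as basis and let X be its fractional conversion, so ξ = X.
Mole table: n_E = 1 − X; n_D = 2X; n_I = 0.709 (inert).
n_T = Σnᵢ = 1.71 + X.
Mole fractions y_i = n_i/n_T; K = p_D^2 / (p_E) with p_i = y_i·P.
Substituting and setting equal to 0.249 bar gives a polynomial in X; the root in (0,1) is X = 0.307.

X = 0.307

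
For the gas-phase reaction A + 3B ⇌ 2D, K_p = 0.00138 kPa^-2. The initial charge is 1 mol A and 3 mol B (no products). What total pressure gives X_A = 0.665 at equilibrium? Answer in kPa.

Take 1 mol A as basis and let X be its fractional conversion, so ξ = X.
Mole table: n_A = 1 − X; n_B = 3 − 3X; n_D = 2X.
Summing: n_T = 4 − 2X.
K_p = p_D^2 / (p_A p_B^3) with p_i = (n_i/n_T)·P.
At X = 0.665: the mole-fraction product g(X) = Π y_i^ν_i = 37.08. Since K_p = g(X)·P^{-2}, P = (g/K_p)^(1/2) = (37.08/0.00138)^(1/2) = 164 kPa.

P = 164 kPa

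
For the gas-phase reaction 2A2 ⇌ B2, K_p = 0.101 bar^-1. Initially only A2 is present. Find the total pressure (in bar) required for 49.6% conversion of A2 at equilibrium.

Take 1 mol A2 as basis and let X be its fractional conversion, so ξ = 0.5X.
Moles: n_A2 = 1 − X; n_B2 = 0.5X.
n_T = Σnᵢ = 1 − 0.5X.
K_p = p_B2 / (p_A2^2) with p_i = (n_i/n_T)·P.
At X = 0.496: the mole-fraction product g(X) = Π y_i^ν_i = 0.7342. Since K_p = g(X)·P^{-1}, P = (g/K_p)^(1/1) = (0.7342/0.101)^(1/1) = 7.27 bar.

P = 7.27 bar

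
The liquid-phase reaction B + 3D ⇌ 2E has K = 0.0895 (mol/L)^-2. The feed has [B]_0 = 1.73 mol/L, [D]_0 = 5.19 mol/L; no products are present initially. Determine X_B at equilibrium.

Let X = conversion of B; extent ξ = 1.73·X mol/L.
Concentrations: [B] = 1.73 − 1.73X; [D] = 5.19 − 5.19X; [E] = 3.46X.
K = [E]^2 / ([B] [D]^3).
Setting equal to 0.0895 and solving for X on (0,1) gives X = 0.433.

X = 0.433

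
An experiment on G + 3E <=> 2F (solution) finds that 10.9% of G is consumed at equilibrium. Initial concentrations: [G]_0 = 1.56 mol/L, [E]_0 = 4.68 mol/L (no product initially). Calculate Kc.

Kc = 0.00115 (mol/L)^-2

Let X = conversion of G.
Concentrations: [G] = 1.56 − 1.56X; [E] = 4.68 − 4.68X; [F] = 3.12X.
At X = 0.109: [G] = 1.39, [E] = 4.17, [F] = 0.34.
Kc = [F]^2 / ([G] [E]^3) = 0.00115 (mol/L)^-2.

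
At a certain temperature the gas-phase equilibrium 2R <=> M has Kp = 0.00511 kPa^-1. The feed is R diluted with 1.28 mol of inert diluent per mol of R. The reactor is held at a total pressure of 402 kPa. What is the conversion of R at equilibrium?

X = 0.502

Basis: 1 mol R initially; let X = conversion of R. Extent ξ = 0.5X.
Species balance: n_R = 1 − X; n_M = 0.5X; n_I = 1.28 (inert).
Total moles n_T = 2.28 − 0.5X.
With p_i = (n_i/n_T)P, Kp = p_M / (p_R^2).
Substituting and setting equal to 0.00511 kPa^-1 gives a polynomial in X; the root in (0,1) is X = 0.502.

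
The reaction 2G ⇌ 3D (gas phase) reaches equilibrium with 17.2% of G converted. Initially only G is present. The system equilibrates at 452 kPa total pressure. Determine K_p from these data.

K_p = 10.4 kPa

Take 1 mol G as basis and let X be its fractional conversion, so ξ = 0.5X.
Species balance: n_G = 1 − X; n_D = 1.5X.
n_T = Σnᵢ = 1 + 0.5X.
At X = 0.172: n_G = 0.828, n_D = 0.258, n_T = 1.09.
p_i = (n_i/n_T)·P. K_p = p_D^3 / (p_G^2) = 10.4 kPa.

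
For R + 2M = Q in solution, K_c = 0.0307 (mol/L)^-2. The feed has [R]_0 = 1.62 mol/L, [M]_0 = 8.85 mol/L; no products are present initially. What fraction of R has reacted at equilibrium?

X = 0.595

Let X = conversion of R; extent ξ = 1.62·X mol/L.
Concentrations: [R] = 1.62 − 1.62X; [M] = 8.85 − 3.24X; [Q] = 1.62X.
K_c = [Q] / ([R] [M]^2).
Equating to 0.0307 (mol/L)^-2: the physical root is X = 0.595.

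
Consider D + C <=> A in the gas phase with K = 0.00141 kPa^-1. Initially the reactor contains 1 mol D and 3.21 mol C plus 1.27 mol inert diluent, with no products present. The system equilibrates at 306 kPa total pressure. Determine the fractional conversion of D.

Let X = conversion of D (basis 1 mol D); extent of reaction ξ = X.
Mole table: n_D = 1 − X; n_C = 3.21 − X; n_A = X; n_I = 1.27 (inert).
Total moles n_T = 5.48 − X.
y_i = n_i/n_T, p_i = y_i·P. K = p_A / (p_D p_C).
This yields a degree-2 equation in X; solving on (0,1), X = 0.197.

X = 0.197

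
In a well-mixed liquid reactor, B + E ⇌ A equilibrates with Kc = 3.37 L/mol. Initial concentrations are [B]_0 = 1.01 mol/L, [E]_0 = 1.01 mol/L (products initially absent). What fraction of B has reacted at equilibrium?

X = 0.585

Let X = conversion of B; extent ξ = 1.01·X mol/L.
Concentrations: [B] = 1.01 − 1.01X; [E] = 1.01 − 1.01X; [A] = 1.01X.
Kc = [A] / ([B] [E]).
Equating to 3.37 L/mol: the physical root is X = 0.585.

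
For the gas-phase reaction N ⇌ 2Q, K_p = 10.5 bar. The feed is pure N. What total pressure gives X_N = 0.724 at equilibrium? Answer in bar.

P = 2.38 bar

Let X = conversion of N (basis 1 mol N); extent of reaction ξ = X.
Moles: n_N = 1 − X; n_Q = 2X.
Total moles n_T = 1 + X.
K_p = p_Q^2 / (p_N) with p_i = (n_i/n_T)·P.
At X = 0.724: the mole-fraction product g(X) = Π y_i^ν_i = 4.406. Since K_p = g(X)·P^{1}, P = (K_p/g)^(1/1) = (10.5/4.406)^(1/1) = 2.38 bar.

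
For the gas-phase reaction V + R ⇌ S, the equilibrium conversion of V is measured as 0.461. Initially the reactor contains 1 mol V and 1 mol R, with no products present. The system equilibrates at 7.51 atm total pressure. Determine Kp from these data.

Kp = 0.325 atm^-1

Take 1 mol V as basis and let X be its fractional conversion, so ξ = X.
Mole table: n_V = 1 − X; n_R = 1 − X; n_S = X.
Summing: n_T = 2 − X.
At X = 0.461: n_V = 0.539, n_R = 0.539, n_S = 0.461, n_T = 1.54.
p_i = (n_i/n_T)·P. Kp = p_S / (p_V p_R) = 0.325 atm^-1.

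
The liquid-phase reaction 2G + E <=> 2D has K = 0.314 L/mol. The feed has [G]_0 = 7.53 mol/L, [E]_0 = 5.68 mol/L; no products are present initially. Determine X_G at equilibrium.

X = 0.520

Let X = conversion of G; extent ξ = 7.53X/2 mol/L.
Concentrations: [G] = 7.53 − 7.53X; [E] = 5.68 − 3.77X; [D] = 7.53X.
K = [D]^2 / ([G]^2 [E]).
Setting equal to 0.314 and solving for X on (0,1) gives X = 0.520.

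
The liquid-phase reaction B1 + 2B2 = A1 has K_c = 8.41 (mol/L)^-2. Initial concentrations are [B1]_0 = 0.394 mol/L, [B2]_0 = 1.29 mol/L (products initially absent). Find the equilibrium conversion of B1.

Let X = conversion of B1; extent ξ = 0.394·X mol/L.
Concentrations: [B1] = 0.394 − 0.394X; [B2] = 1.29 − 0.788X; [A1] = 0.394X.
K_c = [A1] / ([B1] [B2]^2).
Equating to 8.41 (mol/L)^-2: the physical root is X = 0.790.

X = 0.790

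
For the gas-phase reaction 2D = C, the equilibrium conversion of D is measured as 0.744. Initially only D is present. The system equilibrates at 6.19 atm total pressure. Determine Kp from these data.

Kp = 0.576 atm^-1

Take 1 mol D as basis and let X be its fractional conversion, so ξ = 0.5X.
Moles: n_D = 1 − X; n_C = 0.5X.
Summing: n_T = 1 − 0.5X.
At X = 0.744: n_D = 0.256, n_C = 0.372, n_T = 0.628.
p_i = (n_i/n_T)·P. Kp = p_C / (p_D^2) = 0.576 atm^-1.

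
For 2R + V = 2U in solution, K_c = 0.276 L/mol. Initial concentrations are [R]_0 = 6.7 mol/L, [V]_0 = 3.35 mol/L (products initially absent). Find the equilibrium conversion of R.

Let X = conversion of R; extent ξ = 6.7X/2 mol/L.
Concentrations: [R] = 6.7 − 6.7X; [V] = 3.35 − 3.35X; [U] = 6.7X.
K_c = [U]^2 / ([R]^2 [V]).
Solving K_c = 0.276 for X ∈ (0,1): X = 0.422.

X = 0.422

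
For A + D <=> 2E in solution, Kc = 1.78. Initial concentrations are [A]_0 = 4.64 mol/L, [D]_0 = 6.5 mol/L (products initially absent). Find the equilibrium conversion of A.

Let X = conversion of A; extent ξ = 4.64·X mol/L.
Concentrations: [A] = 4.64 − 4.64X; [D] = 6.5 − 4.64X; [E] = 9.28X.
Kc = [E]^2 / ([A] [D]).
Setting equal to 1.78 and solving for X on (0,1) gives X = 0.469.

X = 0.469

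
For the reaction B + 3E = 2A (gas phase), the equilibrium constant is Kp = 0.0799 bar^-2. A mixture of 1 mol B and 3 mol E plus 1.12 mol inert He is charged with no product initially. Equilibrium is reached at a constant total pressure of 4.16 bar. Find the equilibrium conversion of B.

X = 0.317

Let X = conversion of B (basis 1 mol B); extent of reaction ξ = X.
At extent ξ: n_B = 1 − X; n_E = 3 − 3X; n_A = 2X; n_I = 1.12 (inert).
n_T = Σnᵢ = 5.12 − 2X.
With p_i = (n_i/n_T)P, Kp = p_A^2 / (p_B p_E^3).
Equating to 0.0799 bar^-2 and solving on 0 < X < 1: X = 0.317.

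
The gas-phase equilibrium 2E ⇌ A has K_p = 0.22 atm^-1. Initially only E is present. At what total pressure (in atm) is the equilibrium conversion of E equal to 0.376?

Basis: 1 mol E initially; let X = conversion of E. Extent ξ = 0.5X.
Species balance: n_E = 1 − X; n_A = 0.5X.
n_T = Σnᵢ = 1 − 0.5X.
K_p = p_A / (p_E^2) with p_i = (n_i/n_T)·P.
At X = 0.376: the mole-fraction product g(X) = Π y_i^ν_i = 0.3921. Since K_p = g(X)·P^{-1}, P = (g/K_p)^(1/1) = (0.3921/0.22)^(1/1) = 1.78 atm.

P = 1.78 atm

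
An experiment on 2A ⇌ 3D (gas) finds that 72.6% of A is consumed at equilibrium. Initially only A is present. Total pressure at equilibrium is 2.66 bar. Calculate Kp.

Kp = 33.6 bar

Basis: 1 mol A initially; let X = conversion of A. Extent ξ = 0.5X.
At extent ξ: n_A = 1 − X; n_D = 1.5X.
n_T = Σnᵢ = 1 + 0.5X.
At X = 0.726: n_A = 0.274, n_D = 1.09, n_T = 1.36.
p_i = (n_i/n_T)·P. Kp = p_D^3 / (p_A^2) = 33.6 bar.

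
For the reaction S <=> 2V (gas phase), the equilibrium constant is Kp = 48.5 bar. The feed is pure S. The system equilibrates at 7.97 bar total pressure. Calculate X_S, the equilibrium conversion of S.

X = 0.777

Take 1 mol S as basis and let X be its fractional conversion, so ξ = X.
Moles: n_S = 1 − X; n_V = 2X.
n_T = Σnᵢ = 1 + X.
y_i = n_i/n_T, p_i = y_i·P. Kp = p_V^2 / (p_S).
This yields a degree-2 equation in X; solving on (0,1), X = 0.777.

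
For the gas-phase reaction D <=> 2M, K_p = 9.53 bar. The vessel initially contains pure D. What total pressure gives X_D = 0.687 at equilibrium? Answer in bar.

P = 2.67 bar

Basis: 1 mol D initially; let X = conversion of D. Extent ξ = X.
Species balance: n_D = 1 − X; n_M = 2X.
Summing: n_T = 1 + X.
K_p = p_M^2 / (p_D) with p_i = (n_i/n_T)·P.
At X = 0.687: the mole-fraction product g(X) = Π y_i^ν_i = 3.575. Since K_p = g(X)·P^{1}, P = (K_p/g)^(1/1) = (9.53/3.575)^(1/1) = 2.67 bar.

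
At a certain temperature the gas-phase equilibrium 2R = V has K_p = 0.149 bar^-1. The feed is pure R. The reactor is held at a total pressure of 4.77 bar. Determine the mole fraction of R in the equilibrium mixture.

y_R = 0.676

Let X = conversion of R (basis 1 mol R); extent of reaction ξ = 0.5X.
At extent ξ: n_R = 1 − X; n_V = 0.5X.
Total moles n_T = 1 − 0.5X.
y_i = n_i/n_T, p_i = y_i·P. K_p = p_V / (p_R^2).
Substituting and setting equal to 0.149 bar^-1 gives a polynomial in X; the root in (0,1) is X = 0.490.
Then n_R = 0.51, n_T = 0.755, so y_R = 0.676.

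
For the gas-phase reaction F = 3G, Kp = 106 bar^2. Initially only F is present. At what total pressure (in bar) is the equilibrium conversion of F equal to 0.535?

P = 7.15 bar

Take 1 mol F as basis and let X be its fractional conversion, so ξ = X.
Moles: n_F = 1 − X; n_G = 3X.
Summing: n_T = 1 + 2X.
Kp = p_G^3 / (p_F) with p_i = (n_i/n_T)·P.
At X = 0.535: the mole-fraction product g(X) = Π y_i^ν_i = 2.075. Since Kp = g(X)·P^{2}, P = (Kp/g)^(1/2) = (106/2.075)^(1/2) = 7.15 bar.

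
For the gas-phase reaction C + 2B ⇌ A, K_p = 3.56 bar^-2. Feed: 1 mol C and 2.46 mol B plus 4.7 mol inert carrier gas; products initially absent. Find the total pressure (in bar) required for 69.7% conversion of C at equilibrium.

Take 1 mol C as basis and let X be its fractional conversion, so ξ = X.
Mole table: n_C = 1 − X; n_B = 2.46 − 2X; n_A = X; n_I = 4.7 (inert).
Total moles n_T = 8.16 − 2X.
K_p = p_A / (p_C p_B^2) with p_i = (n_i/n_T)·P.
At X = 0.697: the mole-fraction product g(X) = Π y_i^ν_i = 92.67. Since K_p = g(X)·P^{-2}, P = (g/K_p)^(1/2) = (92.67/3.56)^(1/2) = 5.1 bar.

P = 5.1 bar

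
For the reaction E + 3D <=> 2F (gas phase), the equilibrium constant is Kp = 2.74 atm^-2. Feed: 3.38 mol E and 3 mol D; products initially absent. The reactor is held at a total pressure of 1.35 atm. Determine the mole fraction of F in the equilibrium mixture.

y_F = 0.210

Take 3 mol D as basis and let X be its fractional conversion, so ξ = X.
At extent ξ: n_E = 3.38 − X; n_D = 3 − 3X; n_F = 2X.
n_T = Σnᵢ = 6.38 − 2X.
With p_i = (n_i/n_T)P, Kp = p_F^2 / (p_E p_D^3).
Setting this equal to 2.74 atm^-2 and taking the physical root (0 < X < 1) gives X = 0.553.
Then n_F = 1.11, n_T = 5.27, so y_F = 0.210.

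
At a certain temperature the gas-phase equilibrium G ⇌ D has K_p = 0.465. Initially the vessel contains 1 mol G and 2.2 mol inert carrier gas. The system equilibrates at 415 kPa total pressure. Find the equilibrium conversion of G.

Take 1 mol G as basis and let X be its fractional conversion, so ξ = X.
Moles: n_G = 1 − X; n_D = X; n_I = 2.2 (inert).
n_T stays at 3.2 (no change in mole number).
Mole fractions y_i = n_i/n_T; K_p = p_D / (p_G) with p_i = y_i·P.
This yields a degree-1 equation in X; solving on (0,1), X = 0.317.

X = 0.317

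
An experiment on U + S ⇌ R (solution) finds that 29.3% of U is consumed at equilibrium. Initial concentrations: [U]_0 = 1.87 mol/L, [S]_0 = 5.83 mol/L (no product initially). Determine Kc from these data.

Kc = 0.0785 L/mol

Let X = conversion of U.
Concentrations: [U] = 1.87 − 1.87X; [S] = 5.83 − 1.87X; [R] = 1.87X.
At X = 0.293: [U] = 1.32, [S] = 5.28, [R] = 0.548.
Kc = [R] / ([U] [S]) = 0.0785 L/mol.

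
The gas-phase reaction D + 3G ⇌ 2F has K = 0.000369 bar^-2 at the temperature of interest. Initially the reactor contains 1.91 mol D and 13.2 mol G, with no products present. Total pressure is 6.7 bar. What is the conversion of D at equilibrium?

X = 0.131

Basis: 1.91 mol D initially; let X = conversion of D. Extent ξ = 1.91X.
Mole table: n_D = 1.91 − 1.91X; n_G = 13.2 − 5.73X; n_F = 3.82X.
Summing: n_T = 15.1 − 3.82X.
Mole fractions y_i = n_i/n_T; K = p_F^2 / (p_D p_G^3) with p_i = y_i·P.
Equating to 0.000369 bar^-2 and solving on 0 < X < 1: X = 0.131.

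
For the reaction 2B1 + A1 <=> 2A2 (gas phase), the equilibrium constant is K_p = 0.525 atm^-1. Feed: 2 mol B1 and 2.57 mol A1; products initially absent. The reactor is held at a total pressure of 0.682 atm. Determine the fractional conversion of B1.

X = 0.304

Basis: 2 mol B1 initially; let X = conversion of B1. Extent ξ = X.
Mole table: n_B1 = 2 − 2X; n_A1 = 2.57 − X; n_A2 = 2X.
Summing: n_T = 4.57 − X.
y_i = n_i/n_T, p_i = y_i·P. K_p = p_A2^2 / (p_B1^2 p_A1).
Setting this equal to 0.525 atm^-1 and taking the physical root (0 < X < 1) gives X = 0.304.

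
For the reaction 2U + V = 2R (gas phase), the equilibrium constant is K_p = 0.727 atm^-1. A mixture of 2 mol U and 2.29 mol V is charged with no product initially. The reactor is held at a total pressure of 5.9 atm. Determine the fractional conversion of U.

Let X = conversion of U (basis 2 mol U); extent of reaction ξ = X.
Mole table: n_U = 2 − 2X; n_V = 2.29 − X; n_R = 2X.
n_T = Σnᵢ = 4.29 − X.
Mole fractions y_i = n_i/n_T; K_p = p_R^2 / (p_U^2 p_V) with p_i = y_i·P.
Equating to 0.727 atm^-1 and solving on 0 < X < 1: X = 0.584.

X = 0.584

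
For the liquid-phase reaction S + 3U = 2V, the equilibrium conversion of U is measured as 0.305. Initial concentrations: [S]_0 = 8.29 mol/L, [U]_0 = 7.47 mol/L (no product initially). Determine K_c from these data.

K_c = 0.00219 (mol/L)^-2

Let X = conversion of U.
Concentrations: [S] = 8.29 − 2.49X; [U] = 7.47 − 7.47X; [V] = 4.98X.
At X = 0.305: [S] = 7.53, [U] = 5.19, [V] = 1.52.
K_c = [V]^2 / ([S] [U]^3) = 0.00219 (mol/L)^-2.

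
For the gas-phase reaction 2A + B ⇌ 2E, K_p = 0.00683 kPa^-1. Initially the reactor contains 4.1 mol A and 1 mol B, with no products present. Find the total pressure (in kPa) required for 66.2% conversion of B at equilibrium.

P = 437 kPa

Let X = conversion of B (basis 1 mol B); extent of reaction ξ = X.
Species balance: n_A = 4.1 − 2X; n_B = 1 − X; n_E = 2X.
Total moles n_T = 5.1 − X.
K_p = p_E^2 / (p_A^2 p_B) with p_i = (n_i/n_T)·P.
At X = 0.662: the mole-fraction product g(X) = Π y_i^ν_i = 2.987. Since K_p = g(X)·P^{-1}, P = (g/K_p)^(1/1) = (2.987/0.00683)^(1/1) = 437 kPa.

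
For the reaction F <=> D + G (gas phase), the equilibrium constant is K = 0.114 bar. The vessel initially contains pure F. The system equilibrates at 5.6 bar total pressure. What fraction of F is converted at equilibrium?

Basis: 1 mol F initially; let X = conversion of F. Extent ξ = X.
Moles: n_F = 1 − X; n_D = X; n_G = X.
Total moles n_T = 1 + X.
With p_i = (n_i/n_T)P, K = p_D p_G / (p_F).
Substituting and setting equal to 0.114 bar gives a polynomial in X; the root in (0,1) is X = 0.141.

X = 0.141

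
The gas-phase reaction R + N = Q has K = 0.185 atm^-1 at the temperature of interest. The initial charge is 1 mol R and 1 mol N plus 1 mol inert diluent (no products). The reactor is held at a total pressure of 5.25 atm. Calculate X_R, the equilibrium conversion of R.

X = 0.215

Take 1 mol R as basis and let X be its fractional conversion, so ξ = X.
Species balance: n_R = 1 − X; n_N = 1 − X; n_Q = X; n_I = 1 (inert).
Total moles n_T = 3 − X.
y_i = n_i/n_T, p_i = y_i·P. K = p_Q / (p_R p_N).
Equating to 0.185 atm^-1 and solving on 0 < X < 1: X = 0.215.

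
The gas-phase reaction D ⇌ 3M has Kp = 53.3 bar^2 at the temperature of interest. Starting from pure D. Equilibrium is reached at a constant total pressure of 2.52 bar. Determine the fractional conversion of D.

Let X = conversion of D (basis 1 mol D); extent of reaction ξ = X.
Mole table: n_D = 1 − X; n_M = 3X.
Summing: n_T = 1 + 2X.
With p_i = (n_i/n_T)P, Kp = p_M^3 / (p_D).
Substituting and setting equal to 53.3 bar^2 gives a polynomial in X; the root in (0,1) is X = 0.772.

X = 0.772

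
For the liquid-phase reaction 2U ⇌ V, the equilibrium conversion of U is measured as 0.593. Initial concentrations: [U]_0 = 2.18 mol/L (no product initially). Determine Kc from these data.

Let X = conversion of U.
Concentrations: [U] = 2.18 − 2.18X; [V] = 1.09X.
At X = 0.593: [U] = 0.887, [V] = 0.646.
Kc = [V] / ([U]^2) = 0.821 L/mol.

Kc = 0.821 L/mol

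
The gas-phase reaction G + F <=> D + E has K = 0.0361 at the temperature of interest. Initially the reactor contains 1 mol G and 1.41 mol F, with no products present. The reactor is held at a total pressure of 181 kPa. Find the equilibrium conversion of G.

X = 0.189

Let X = conversion of G (basis 1 mol G); extent of reaction ξ = X.
Species balance: n_G = 1 − X; n_F = 1.41 − X; n_D = X; n_E = X.
n_T stays at 2.41 (no change in mole number).
Mole fractions y_i = n_i/n_T; K = p_D p_E / (p_G p_F) with p_i = y_i·P.
This yields a degree-2 equation in X; solving on (0,1), X = 0.189.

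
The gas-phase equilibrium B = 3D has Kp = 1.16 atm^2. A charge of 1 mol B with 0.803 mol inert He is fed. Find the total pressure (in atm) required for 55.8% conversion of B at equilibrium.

Take 1 mol B as basis and let X be its fractional conversion, so ξ = X.
Mole table: n_B = 1 − X; n_D = 3X; n_I = 0.803 (inert).
Summing: n_T = 1.8 + 2X.
Kp = p_D^3 / (p_B) with p_i = (n_i/n_T)·P.
At X = 0.558: the mole-fraction product g(X) = Π y_i^ν_i = 1.246. Since Kp = g(X)·P^{2}, P = (Kp/g)^(1/2) = (1.16/1.246)^(1/2) = 0.965 atm.

P = 0.965 atm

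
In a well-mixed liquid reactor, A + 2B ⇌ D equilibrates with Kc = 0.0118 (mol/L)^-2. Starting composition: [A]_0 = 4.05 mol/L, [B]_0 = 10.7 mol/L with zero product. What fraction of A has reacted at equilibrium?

X = 0.398

Let X = conversion of A; extent ξ = 4.05·X mol/L.
Concentrations: [A] = 4.05 − 4.05X; [B] = 10.7 − 8.1X; [D] = 4.05X.
Kc = [D] / ([A] [B]^2).
Setting equal to 0.0118 and solving for X on (0,1) gives X = 0.398.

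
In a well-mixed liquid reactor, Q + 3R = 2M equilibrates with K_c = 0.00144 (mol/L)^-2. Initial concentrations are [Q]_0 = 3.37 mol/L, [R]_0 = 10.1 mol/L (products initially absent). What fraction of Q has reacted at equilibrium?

X = 0.208

Let X = conversion of Q; extent ξ = 3.37·X mol/L.
Concentrations: [Q] = 3.37 − 3.37X; [R] = 10.1 − 10.1X; [M] = 6.74X.
K_c = [M]^2 / ([Q] [R]^3).
Setting equal to 0.00144 and solving for X on (0,1) gives X = 0.208.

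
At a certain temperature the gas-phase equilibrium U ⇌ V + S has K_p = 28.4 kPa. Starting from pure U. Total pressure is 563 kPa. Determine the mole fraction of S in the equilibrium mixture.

Take 1 mol U as basis and let X be its fractional conversion, so ξ = X.
Moles: n_U = 1 − X; n_V = X; n_S = X.
Summing: n_T = 1 + X.
Mole fractions y_i = n_i/n_T; K_p = p_V p_S / (p_U) with p_i = y_i·P.
Substituting and setting equal to 28.4 kPa gives a polynomial in X; the root in (0,1) is X = 0.219.
Then n_S = 0.219, n_T = 1.22, so y_S = 0.180.

y_S = 0.180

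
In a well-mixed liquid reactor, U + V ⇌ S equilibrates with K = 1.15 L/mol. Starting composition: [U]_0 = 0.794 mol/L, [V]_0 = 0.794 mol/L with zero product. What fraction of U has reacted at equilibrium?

X = 0.366

Let X = conversion of U; extent ξ = 0.794·X mol/L.
Concentrations: [U] = 0.794 − 0.794X; [V] = 0.794 − 0.794X; [S] = 0.794X.
K = [S] / ([U] [V]).
Solving K = 1.15 for X ∈ (0,1): X = 0.366.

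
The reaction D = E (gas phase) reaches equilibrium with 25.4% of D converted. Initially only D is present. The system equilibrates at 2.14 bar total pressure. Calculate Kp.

Let X = conversion of D (basis 1 mol D); extent of reaction ξ = X.
Moles: n_D = 1 − X; n_E = X.
n_T stays at 1 (no change in mole number).
At X = 0.254: n_D = 0.746, n_E = 0.254, n_T = 1.
p_i = (n_i/n_T)·P. Kp = p_E / (p_D) = 0.34.

Kp = 0.34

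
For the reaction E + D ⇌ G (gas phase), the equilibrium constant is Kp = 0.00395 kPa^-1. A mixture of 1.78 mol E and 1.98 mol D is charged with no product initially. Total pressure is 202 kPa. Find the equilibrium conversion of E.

Let X = conversion of E (basis 1.78 mol E); extent of reaction ξ = 1.78X.
At extent ξ: n_E = 1.78 − 1.78X; n_D = 1.98 − 1.78X; n_G = 1.78X.
Total moles n_T = 3.76 − 1.78X.
Mole fractions y_i = n_i/n_T; Kp = p_G / (p_E p_D) with p_i = y_i·P.
Setting this equal to 0.00395 kPa^-1 and taking the physical root (0 < X < 1) gives X = 0.268.

X = 0.268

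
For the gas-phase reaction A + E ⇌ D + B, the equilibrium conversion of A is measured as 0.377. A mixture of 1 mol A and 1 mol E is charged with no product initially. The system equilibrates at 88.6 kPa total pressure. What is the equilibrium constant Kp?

Kp = 0.366

Take 1 mol A as basis and let X be its fractional conversion, so ξ = X.
Mole table: n_A = 1 − X; n_E = 1 − X; n_D = X; n_B = X.
n_T stays at 2 (no change in mole number).
At X = 0.377: n_A = 0.623, n_E = 0.623, n_D = 0.377, n_B = 0.377, n_T = 2.
p_i = (n_i/n_T)·P. Kp = p_D p_B / (p_A p_E) = 0.366.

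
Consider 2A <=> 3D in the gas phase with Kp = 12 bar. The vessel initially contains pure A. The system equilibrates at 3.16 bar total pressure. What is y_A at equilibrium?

y_A = 0.300

Let X = conversion of A (basis 1 mol A); extent of reaction ξ = 0.5X.
At extent ξ: n_A = 1 − X; n_D = 1.5X.
Total moles n_T = 1 + 0.5X.
With p_i = (n_i/n_T)P, Kp = p_D^3 / (p_A^2).
Substituting and setting equal to 12 bar gives a polynomial in X; the root in (0,1) is X = 0.608.
Then n_A = 0.392, n_T = 1.3, so y_A = 0.300.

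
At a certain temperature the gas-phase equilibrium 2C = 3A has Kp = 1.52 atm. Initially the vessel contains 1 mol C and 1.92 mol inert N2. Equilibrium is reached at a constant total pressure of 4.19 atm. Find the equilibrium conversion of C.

Take 1 mol C as basis and let X be its fractional conversion, so ξ = 0.5X.
Moles: n_C = 1 − X; n_A = 1.5X; n_I = 1.92 (inert).
Total moles n_T = 2.92 + 0.5X.
y_i = n_i/n_T, p_i = y_i·P. Kp = p_A^3 / (p_C^2).
This yields a degree-3 equation in X; solving on (0,1), X = 0.461.

X = 0.461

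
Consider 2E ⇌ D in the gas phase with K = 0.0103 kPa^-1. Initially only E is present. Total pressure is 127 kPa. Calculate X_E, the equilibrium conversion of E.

X = 0.599

Let X = conversion of E (basis 1 mol E); extent of reaction ξ = 0.5X.
At extent ξ: n_E = 1 − X; n_D = 0.5X.
n_T = Σnᵢ = 1 − 0.5X.
y_i = n_i/n_T, p_i = y_i·P. K = p_D / (p_E^2).
This yields a degree-2 equation in X; solving on (0,1), X = 0.599.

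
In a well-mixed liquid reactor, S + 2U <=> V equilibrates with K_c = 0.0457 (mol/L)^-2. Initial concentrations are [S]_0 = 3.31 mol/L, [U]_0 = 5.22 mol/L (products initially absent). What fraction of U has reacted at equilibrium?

Let X = conversion of U; extent ξ = 5.22X/2 mol/L.
Concentrations: [S] = 3.31 − 2.61X; [U] = 5.22 − 5.22X; [V] = 2.61X.
K_c = [V] / ([S] [U]^2).
This equals 0.0457 at X = 0.396 (the root in 0 < X < 1).

X = 0.396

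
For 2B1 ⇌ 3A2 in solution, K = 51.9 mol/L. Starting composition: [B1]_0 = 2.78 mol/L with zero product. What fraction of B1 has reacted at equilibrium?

Let X = conversion of B1; extent ξ = 2.78X/2 mol/L.
Concentrations: [B1] = 2.78 − 2.78X; [A2] = 4.17X.
K = [A2]^3 / ([B1]^2).
Equating to 51.9 mol/L: the physical root is X = 0.733.

X = 0.733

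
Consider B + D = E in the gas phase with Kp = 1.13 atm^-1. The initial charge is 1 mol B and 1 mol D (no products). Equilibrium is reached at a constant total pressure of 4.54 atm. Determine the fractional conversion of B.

X = 0.596

Basis: 1 mol B initially; let X = conversion of B. Extent ξ = X.
Mole table: n_B = 1 − X; n_D = 1 − X; n_E = X.
Total moles n_T = 2 − X.
Mole fractions y_i = n_i/n_T; Kp = p_E / (p_B p_D) with p_i = y_i·P.
This yields a degree-2 equation in X; solving on (0,1), X = 0.596.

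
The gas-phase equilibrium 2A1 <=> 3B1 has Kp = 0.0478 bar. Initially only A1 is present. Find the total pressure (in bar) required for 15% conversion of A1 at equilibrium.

P = 3.26 bar

Take 1 mol A1 as basis and let X be its fractional conversion, so ξ = 0.5X.
Species balance: n_A1 = 1 − X; n_B1 = 1.5X.
Summing: n_T = 1 + 0.5X.
Kp = p_B1^3 / (p_A1^2) with p_i = (n_i/n_T)·P.
At X = 0.15: the mole-fraction product g(X) = Π y_i^ν_i = 0.01467. Since Kp = g(X)·P^{1}, P = (Kp/g)^(1/1) = (0.0478/0.01467)^(1/1) = 3.26 bar.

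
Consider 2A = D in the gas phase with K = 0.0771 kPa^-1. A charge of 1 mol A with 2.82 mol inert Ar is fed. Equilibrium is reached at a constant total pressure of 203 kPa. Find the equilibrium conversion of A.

X = 0.718

Basis: 1 mol A initially; let X = conversion of A. Extent ξ = 0.5X.
Mole table: n_A = 1 − X; n_D = 0.5X; n_I = 2.82 (inert).
n_T = Σnᵢ = 3.82 − 0.5X.
y_i = n_i/n_T, p_i = y_i·P. K = p_D / (p_A^2).
Setting this equal to 0.0771 kPa^-1 and taking the physical root (0 < X < 1) gives X = 0.718.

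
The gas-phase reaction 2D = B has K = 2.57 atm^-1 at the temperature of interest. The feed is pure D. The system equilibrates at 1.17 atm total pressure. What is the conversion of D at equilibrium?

Take 1 mol D as basis and let X be its fractional conversion, so ξ = 0.5X.
Mole table: n_D = 1 − X; n_B = 0.5X.
Summing: n_T = 1 − 0.5X.
y_i = n_i/n_T, p_i = y_i·P. K = p_B / (p_D^2).
Equating to 2.57 atm^-1 and solving on 0 < X < 1: X = 0.723.

X = 0.723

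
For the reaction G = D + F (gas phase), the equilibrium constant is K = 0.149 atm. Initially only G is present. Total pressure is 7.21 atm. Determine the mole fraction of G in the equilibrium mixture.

Let X = conversion of G (basis 1 mol G); extent of reaction ξ = X.
Mole table: n_G = 1 − X; n_D = X; n_F = X.
n_T = Σnᵢ = 1 + X.
With p_i = (n_i/n_T)P, K = p_D p_F / (p_G).
Setting this equal to 0.149 atm and taking the physical root (0 < X < 1) gives X = 0.142.
Then n_G = 0.858, n_T = 1.14, so y_G = 0.751.

y_G = 0.751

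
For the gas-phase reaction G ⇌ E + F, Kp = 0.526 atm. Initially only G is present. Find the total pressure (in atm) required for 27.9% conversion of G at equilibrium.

Basis: 1 mol G initially; let X = conversion of G. Extent ξ = X.
At extent ξ: n_G = 1 − X; n_E = X; n_F = X.
n_T = Σnᵢ = 1 + X.
Kp = p_E p_F / (p_G) with p_i = (n_i/n_T)·P.
At X = 0.279: the mole-fraction product g(X) = Π y_i^ν_i = 0.08441. Since Kp = g(X)·P^{1}, P = (Kp/g)^(1/1) = (0.526/0.08441)^(1/1) = 6.23 atm.

P = 6.23 atm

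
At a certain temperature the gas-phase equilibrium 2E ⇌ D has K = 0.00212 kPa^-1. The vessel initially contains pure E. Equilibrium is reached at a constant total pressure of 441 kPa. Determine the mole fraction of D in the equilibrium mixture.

Basis: 1 mol E initially; let X = conversion of E. Extent ξ = 0.5X.
Moles: n_E = 1 − X; n_D = 0.5X.
n_T = Σnᵢ = 1 − 0.5X.
Mole fractions y_i = n_i/n_T; K = p_D / (p_E^2) with p_i = y_i·P.
Equating to 0.00212 kPa^-1 and solving on 0 < X < 1: X = 0.541.
Then n_D = 0.27, n_T = 0.73, so y_D = 0.370.

y_D = 0.370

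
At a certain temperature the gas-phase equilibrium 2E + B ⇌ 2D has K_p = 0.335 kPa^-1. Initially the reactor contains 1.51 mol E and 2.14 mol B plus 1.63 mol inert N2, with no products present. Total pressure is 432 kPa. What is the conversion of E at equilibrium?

Basis: 1.51 mol E initially; let X = conversion of E. Extent ξ = 0.755X.
At extent ξ: n_E = 1.51 − 1.51X; n_B = 2.14 − 0.755X; n_D = 1.51X; n_I = 1.63 (inert).
Summing: n_T = 5.28 − 0.755X.
With p_i = (n_i/n_T)P, K_p = p_D^2 / (p_E^2 p_B).
Equating to 0.335 kPa^-1 and solving on 0 < X < 1: X = 0.872.

X = 0.872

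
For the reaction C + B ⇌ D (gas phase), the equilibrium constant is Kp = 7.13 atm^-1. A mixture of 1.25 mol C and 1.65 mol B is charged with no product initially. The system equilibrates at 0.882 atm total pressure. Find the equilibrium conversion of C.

X = 0.705

Let X = conversion of C (basis 1.25 mol C); extent of reaction ξ = 1.25X.
Moles: n_C = 1.25 − 1.25X; n_B = 1.65 − 1.25X; n_D = 1.25X.
Summing: n_T = 2.9 − 1.25X.
y_i = n_i/n_T, p_i = y_i·P. Kp = p_D / (p_C p_B).
Substituting and setting equal to 7.13 atm^-1 gives a polynomial in X; the root in (0,1) is X = 0.705.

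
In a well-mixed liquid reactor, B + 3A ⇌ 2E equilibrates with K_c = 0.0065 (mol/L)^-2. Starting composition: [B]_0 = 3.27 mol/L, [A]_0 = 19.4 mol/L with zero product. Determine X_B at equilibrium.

X = 0.638

Let X = conversion of B; extent ξ = 3.27·X mol/L.
Concentrations: [B] = 3.27 − 3.27X; [A] = 19.4 − 9.81X; [E] = 6.54X.
K_c = [E]^2 / ([B] [A]^3).
Setting equal to 0.0065 and solving for X on (0,1) gives X = 0.638.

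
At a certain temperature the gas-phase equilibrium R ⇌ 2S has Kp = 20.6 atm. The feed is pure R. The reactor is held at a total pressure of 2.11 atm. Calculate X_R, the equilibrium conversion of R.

X = 0.842

Basis: 1 mol R initially; let X = conversion of R. Extent ξ = X.
Species balance: n_R = 1 − X; n_S = 2X.
Summing: n_T = 1 + X.
y_i = n_i/n_T, p_i = y_i·P. Kp = p_S^2 / (p_R).
Equating to 20.6 atm and solving on 0 < X < 1: X = 0.842.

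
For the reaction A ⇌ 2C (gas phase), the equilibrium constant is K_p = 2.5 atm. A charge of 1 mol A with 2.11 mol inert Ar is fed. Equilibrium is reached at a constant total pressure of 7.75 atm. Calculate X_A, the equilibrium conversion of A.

Let X = conversion of A (basis 1 mol A); extent of reaction ξ = X.
Moles: n_A = 1 − X; n_C = 2X; n_I = 2.11 (inert).
Summing: n_T = 3.11 + X.
With p_i = (n_i/n_T)P, K_p = p_C^2 / (p_A).
This yields a degree-2 equation in X; solving on (0,1), X = 0.409.

X = 0.409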